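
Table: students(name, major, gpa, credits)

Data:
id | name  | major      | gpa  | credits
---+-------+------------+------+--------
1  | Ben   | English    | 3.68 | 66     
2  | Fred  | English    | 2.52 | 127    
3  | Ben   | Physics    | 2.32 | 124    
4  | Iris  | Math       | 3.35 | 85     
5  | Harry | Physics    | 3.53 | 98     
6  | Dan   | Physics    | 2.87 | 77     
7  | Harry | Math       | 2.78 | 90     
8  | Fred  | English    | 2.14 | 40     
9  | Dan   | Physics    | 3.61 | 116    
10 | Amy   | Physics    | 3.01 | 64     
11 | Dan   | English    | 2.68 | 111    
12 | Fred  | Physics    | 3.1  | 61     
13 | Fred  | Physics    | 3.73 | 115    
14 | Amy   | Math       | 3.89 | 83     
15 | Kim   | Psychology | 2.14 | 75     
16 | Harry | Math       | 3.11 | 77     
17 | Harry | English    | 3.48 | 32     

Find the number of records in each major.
SELECT major, COUNT(*) as count
FROM students
GROUP BY major

Result:
  English: 5
  Math: 4
  Physics: 7
  Psychology: 1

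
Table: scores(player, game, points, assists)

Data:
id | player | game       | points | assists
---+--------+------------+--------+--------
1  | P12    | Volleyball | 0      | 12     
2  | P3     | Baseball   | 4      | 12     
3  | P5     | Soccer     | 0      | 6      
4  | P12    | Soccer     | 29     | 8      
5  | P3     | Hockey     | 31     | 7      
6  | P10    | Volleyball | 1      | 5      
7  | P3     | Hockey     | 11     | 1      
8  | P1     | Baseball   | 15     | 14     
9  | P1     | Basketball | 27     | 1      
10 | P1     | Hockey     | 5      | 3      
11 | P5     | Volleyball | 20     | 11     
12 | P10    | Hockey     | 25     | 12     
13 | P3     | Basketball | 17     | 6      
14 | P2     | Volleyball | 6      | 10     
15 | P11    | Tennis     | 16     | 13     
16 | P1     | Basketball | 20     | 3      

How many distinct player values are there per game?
SELECT game, COUNT(DISTINCT player)
FROM scores
GROUP BY game

Result:
  Baseball: 2 distinct
  Basketball: 2 distinct
  Hockey: 3 distinct
  Soccer: 2 distinct
  Tennis: 1 distinct
  Volleyball: 4 distinct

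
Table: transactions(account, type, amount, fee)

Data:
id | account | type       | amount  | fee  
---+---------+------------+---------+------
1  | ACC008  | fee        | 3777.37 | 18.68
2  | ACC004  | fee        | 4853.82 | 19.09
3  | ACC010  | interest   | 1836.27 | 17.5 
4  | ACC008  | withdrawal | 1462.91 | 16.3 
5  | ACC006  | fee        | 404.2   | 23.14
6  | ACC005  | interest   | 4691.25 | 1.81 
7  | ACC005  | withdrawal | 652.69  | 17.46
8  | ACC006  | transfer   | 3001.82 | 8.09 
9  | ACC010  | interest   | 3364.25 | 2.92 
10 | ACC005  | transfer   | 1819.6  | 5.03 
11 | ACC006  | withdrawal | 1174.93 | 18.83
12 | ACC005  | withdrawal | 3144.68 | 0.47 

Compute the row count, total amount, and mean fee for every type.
SELECT type,
       COUNT(*) as cnt,
       SUM(amount) as total_amount,
       AVG(fee) as avg_fee
FROM transactions
GROUP BY type

Result:
  fee: 3 records, 9035.39 total amount, 20.30 avg fee
  interest: 3 records, 9891.77 total amount, 7.41 avg fee
  transfer: 2 records, 4821.42 total amount, 6.56 avg fee
  withdrawal: 4 records, 6435.21 total amount, 13.27 avg fee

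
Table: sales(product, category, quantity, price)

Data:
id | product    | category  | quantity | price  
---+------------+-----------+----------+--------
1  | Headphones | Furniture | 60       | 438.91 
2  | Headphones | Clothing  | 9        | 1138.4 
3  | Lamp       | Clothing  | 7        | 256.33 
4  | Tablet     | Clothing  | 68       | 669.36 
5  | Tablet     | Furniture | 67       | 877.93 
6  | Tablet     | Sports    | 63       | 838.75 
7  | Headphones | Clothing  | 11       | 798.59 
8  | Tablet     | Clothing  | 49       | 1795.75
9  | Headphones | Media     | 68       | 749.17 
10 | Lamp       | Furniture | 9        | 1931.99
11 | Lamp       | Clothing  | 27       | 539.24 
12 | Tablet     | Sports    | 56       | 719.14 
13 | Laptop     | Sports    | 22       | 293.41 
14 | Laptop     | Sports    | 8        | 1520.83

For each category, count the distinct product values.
SELECT category, COUNT(DISTINCT product)
FROM sales
GROUP BY category

Result:
  Clothing: 3 distinct
  Furniture: 3 distinct
  Media: 1 distinct
  Sports: 2 distinct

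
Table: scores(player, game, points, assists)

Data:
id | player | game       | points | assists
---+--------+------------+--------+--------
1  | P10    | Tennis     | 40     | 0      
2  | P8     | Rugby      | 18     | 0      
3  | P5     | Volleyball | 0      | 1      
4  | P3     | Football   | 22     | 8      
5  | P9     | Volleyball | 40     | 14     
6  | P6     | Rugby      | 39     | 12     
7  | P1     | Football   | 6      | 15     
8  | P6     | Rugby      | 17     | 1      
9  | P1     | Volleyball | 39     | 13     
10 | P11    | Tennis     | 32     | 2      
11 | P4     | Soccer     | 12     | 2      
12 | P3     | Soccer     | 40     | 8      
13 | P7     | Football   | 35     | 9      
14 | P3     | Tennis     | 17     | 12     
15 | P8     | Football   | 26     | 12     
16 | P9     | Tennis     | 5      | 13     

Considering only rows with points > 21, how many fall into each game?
SELECT game, COUNT(*)
FROM scores
WHERE points > 21
GROUP BY game

Note: WHERE filters rows before grouping.

Result:
  Football: 3
  Rugby: 1
  Soccer: 1
  Tennis: 2
  Volleyball: 2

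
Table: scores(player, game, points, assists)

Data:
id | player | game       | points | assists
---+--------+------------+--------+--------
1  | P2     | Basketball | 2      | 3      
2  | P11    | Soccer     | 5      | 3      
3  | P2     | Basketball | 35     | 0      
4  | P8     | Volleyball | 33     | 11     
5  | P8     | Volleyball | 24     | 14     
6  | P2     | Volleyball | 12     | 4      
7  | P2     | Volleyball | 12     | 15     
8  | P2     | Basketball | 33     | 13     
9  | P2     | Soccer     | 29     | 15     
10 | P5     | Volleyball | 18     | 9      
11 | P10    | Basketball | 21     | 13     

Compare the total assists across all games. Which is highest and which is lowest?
SELECT game, SUM(assists)
FROM scores
GROUP BY game
ORDER BY SUM(assists)

All groups:
  Soccer: 18
  Basketball: 29
  Volleyball: 53

Highest: Volleyball (53)
Lowest: Soccer (18)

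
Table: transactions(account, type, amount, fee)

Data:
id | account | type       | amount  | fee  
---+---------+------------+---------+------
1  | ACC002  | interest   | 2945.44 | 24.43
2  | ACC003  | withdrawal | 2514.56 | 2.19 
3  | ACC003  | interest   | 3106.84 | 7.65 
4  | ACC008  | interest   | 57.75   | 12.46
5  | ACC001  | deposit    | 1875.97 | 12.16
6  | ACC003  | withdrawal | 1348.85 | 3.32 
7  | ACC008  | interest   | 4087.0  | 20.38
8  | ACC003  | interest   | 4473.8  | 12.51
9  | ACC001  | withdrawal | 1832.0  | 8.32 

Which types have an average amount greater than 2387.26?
SELECT type, AVG(amount)
FROM transactions
GROUP BY type
HAVING AVG(amount) > 2387.26

Result:
  interest: avg=2934.17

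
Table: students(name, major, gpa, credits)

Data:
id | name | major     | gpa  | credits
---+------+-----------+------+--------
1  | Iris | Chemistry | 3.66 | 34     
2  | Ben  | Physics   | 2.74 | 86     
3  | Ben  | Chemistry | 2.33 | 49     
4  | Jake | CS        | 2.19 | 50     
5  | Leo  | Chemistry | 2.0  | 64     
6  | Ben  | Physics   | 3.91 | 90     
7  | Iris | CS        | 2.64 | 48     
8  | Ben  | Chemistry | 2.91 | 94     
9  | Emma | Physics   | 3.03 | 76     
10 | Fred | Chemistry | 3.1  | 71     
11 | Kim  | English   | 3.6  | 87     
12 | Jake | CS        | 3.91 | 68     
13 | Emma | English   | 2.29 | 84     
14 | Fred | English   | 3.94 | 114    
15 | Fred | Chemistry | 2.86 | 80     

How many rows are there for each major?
SELECT major, COUNT(*) as count
FROM students
GROUP BY major

Result:
  CS: 3
  Chemistry: 6
  English: 3
  Physics: 3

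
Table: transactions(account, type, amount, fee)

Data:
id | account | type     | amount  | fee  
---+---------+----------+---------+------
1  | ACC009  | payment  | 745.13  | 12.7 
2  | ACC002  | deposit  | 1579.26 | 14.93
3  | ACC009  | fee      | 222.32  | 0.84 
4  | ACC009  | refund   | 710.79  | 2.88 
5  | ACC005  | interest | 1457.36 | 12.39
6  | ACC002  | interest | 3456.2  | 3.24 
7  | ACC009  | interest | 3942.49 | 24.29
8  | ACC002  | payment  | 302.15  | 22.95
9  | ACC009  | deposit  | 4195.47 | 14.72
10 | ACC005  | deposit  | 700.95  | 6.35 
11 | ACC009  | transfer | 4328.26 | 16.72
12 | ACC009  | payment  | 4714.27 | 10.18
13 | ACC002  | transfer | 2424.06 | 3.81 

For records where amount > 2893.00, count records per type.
SELECT type, COUNT(*)
FROM transactions
WHERE amount > 2893.00
GROUP BY type

Note: WHERE filters rows before grouping.

Result:
  deposit: 1
  interest: 2
  payment: 1
  transfer: 1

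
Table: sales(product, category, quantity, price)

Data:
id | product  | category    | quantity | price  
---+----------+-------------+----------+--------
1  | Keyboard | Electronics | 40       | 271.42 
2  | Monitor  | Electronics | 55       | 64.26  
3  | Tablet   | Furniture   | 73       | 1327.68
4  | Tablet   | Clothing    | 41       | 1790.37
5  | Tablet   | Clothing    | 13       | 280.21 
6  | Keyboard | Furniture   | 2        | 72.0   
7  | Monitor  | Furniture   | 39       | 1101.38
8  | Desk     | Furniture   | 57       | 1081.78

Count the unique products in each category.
SELECT category, COUNT(DISTINCT product)
FROM sales
GROUP BY category

Result:
  Clothing: 1 distinct
  Electronics: 2 distinct
  Furniture: 4 distinct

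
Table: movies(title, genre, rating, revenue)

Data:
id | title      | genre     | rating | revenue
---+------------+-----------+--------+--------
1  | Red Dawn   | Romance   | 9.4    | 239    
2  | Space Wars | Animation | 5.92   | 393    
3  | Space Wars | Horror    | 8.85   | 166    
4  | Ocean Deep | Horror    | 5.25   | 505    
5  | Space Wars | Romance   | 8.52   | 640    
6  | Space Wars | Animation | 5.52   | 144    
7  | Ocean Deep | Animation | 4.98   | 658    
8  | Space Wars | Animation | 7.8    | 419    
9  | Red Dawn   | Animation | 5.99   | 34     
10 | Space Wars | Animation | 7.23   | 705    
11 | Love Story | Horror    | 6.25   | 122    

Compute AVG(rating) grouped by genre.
SELECT genre, AVG(rating) as result
FROM movies
GROUP BY genre

Result:
  Animation: 6.24
  Horror: 6.78
  Romance: 8.96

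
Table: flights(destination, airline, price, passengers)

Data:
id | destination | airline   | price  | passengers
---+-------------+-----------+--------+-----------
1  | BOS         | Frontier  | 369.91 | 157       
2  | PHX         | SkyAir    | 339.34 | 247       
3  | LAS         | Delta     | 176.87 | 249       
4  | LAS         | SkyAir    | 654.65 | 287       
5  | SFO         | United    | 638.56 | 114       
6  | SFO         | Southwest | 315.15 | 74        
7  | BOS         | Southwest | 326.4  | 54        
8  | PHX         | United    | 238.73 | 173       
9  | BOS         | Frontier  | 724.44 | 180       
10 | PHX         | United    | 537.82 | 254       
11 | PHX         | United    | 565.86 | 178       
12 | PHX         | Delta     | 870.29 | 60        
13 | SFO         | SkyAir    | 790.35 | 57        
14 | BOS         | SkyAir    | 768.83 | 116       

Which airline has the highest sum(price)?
SELECT airline, SUM(price) as val
FROM flights
GROUP BY airline
ORDER BY val DESC
LIMIT 1

Result: SkyAir with sum(price) = 2553.17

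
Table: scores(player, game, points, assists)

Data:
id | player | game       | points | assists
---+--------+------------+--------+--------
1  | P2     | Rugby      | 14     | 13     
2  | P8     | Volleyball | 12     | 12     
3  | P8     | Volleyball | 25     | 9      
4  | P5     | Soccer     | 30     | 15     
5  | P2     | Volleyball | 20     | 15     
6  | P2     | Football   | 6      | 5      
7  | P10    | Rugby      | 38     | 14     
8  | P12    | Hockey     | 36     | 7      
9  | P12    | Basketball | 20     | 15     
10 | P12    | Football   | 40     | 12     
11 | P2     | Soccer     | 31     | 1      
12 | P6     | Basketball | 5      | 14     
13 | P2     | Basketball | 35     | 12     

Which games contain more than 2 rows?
SELECT game, COUNT(*) as cnt
FROM scores
GROUP BY game
HAVING COUNT(*) > 2

Result:
  Basketball: 3
  Volleyball: 3

Note: HAVING filters groups after aggregation, WHERE filters rows before.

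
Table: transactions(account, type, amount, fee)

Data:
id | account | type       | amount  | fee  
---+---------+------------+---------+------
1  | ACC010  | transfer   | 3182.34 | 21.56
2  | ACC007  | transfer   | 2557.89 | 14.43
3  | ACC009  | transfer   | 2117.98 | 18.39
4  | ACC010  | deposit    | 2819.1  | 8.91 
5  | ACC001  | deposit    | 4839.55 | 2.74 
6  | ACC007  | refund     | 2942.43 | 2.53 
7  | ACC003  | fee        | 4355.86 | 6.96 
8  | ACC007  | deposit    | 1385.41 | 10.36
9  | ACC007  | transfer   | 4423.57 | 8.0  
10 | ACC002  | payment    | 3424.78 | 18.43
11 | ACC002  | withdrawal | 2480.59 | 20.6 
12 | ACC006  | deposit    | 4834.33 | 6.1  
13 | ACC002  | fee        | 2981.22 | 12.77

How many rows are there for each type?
SELECT type, COUNT(*) as count
FROM transactions
GROUP BY type

Result:
  deposit: 4
  fee: 2
  payment: 1
  refund: 1
  transfer: 4
  withdrawal: 1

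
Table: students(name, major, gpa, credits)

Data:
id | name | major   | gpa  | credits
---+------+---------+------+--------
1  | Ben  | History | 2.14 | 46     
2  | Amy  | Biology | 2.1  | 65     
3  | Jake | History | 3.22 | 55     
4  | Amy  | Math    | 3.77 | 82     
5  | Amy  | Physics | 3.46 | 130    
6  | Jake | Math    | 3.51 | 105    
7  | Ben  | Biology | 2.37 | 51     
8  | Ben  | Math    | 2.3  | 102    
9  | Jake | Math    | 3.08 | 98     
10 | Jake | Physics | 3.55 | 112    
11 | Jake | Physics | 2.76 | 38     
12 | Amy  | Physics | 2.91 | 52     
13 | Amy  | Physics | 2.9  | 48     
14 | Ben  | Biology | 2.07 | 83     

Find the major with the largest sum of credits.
SELECT major, SUM(credits) as val
FROM students
GROUP BY major
ORDER BY val DESC
LIMIT 1

Result: Math with sum(credits) = 387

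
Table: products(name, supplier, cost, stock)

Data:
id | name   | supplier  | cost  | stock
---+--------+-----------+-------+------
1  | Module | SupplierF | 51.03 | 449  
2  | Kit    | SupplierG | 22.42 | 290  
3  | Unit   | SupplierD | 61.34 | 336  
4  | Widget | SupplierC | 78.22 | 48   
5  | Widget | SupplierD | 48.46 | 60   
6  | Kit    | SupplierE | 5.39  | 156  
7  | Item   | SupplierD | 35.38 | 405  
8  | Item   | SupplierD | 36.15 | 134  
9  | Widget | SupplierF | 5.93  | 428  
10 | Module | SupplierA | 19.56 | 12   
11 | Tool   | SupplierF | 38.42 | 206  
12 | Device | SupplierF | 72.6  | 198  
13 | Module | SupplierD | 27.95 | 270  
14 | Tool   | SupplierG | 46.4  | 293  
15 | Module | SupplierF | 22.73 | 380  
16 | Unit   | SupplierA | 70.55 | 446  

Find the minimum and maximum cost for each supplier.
SELECT supplier, MIN(cost), MAX(cost)
FROM products
GROUP BY supplier

Result:
  SupplierA: min=19.56, max=70.55
  SupplierC: min=78.22, max=78.22
  SupplierD: min=27.95, max=61.34
  SupplierE: min=5.39, max=5.39
  SupplierF: min=5.93, max=72.60
  SupplierG: min=22.42, max=46.40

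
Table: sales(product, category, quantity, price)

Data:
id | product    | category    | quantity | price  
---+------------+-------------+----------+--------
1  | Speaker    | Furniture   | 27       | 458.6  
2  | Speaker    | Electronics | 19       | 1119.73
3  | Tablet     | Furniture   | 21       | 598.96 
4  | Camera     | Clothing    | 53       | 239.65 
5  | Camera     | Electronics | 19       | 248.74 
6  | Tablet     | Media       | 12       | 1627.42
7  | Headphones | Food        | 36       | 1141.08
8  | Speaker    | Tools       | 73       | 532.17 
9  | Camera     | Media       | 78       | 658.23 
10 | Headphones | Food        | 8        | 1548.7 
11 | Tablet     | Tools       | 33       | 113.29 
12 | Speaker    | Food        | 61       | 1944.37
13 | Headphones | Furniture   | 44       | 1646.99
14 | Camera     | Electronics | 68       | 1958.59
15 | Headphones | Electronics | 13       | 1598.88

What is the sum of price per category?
SELECT category, SUM(price) as result
FROM sales
GROUP BY category

Result:
  Clothing: 239.65
  Electronics: 4925.94
  Food: 4634.15
  Furniture: 2704.55
  Media: 2285.65
  Tools: 645.46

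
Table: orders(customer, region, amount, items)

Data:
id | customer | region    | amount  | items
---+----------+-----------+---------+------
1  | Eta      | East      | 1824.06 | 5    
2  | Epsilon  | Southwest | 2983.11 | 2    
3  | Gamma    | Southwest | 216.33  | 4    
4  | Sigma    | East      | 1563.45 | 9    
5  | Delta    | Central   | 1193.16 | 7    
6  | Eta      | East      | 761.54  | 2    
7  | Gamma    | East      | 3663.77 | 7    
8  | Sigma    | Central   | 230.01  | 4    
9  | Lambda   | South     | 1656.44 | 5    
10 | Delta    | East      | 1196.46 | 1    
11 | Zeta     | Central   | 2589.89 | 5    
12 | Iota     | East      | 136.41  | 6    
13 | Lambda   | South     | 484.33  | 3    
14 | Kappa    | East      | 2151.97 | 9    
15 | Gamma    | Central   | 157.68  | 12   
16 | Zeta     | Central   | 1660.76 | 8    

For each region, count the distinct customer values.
SELECT region, COUNT(DISTINCT customer)
FROM orders
GROUP BY region

Result:
  Central: 4 distinct
  East: 6 distinct
  South: 1 distinct
  Southwest: 2 distinct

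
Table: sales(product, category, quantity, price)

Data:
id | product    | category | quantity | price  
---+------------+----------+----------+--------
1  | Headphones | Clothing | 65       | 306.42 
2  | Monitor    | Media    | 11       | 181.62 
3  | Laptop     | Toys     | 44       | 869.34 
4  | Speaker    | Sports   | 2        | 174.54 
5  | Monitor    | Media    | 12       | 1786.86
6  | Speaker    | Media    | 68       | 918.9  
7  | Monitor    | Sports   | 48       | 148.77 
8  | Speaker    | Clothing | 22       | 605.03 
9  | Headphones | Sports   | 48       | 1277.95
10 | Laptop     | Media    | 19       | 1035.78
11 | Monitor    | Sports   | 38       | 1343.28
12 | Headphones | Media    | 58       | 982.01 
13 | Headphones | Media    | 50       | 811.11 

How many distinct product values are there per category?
SELECT category, COUNT(DISTINCT product)
FROM sales
GROUP BY category

Result:
  Clothing: 2 distinct
  Media: 4 distinct
  Sports: 3 distinct
  Toys: 1 distinct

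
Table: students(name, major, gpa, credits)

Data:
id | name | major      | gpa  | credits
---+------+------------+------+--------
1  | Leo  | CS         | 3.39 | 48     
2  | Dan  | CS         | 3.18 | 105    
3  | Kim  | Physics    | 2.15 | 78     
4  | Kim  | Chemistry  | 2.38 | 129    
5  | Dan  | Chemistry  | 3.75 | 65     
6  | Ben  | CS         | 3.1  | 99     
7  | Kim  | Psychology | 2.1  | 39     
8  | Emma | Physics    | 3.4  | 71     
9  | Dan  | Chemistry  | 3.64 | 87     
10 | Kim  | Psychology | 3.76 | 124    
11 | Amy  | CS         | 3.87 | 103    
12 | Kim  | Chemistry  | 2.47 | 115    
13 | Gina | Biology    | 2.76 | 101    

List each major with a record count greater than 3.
SELECT major, COUNT(*) as cnt
FROM students
GROUP BY major
HAVING COUNT(*) > 3

Result:
  CS: 4
  Chemistry: 4

Note: HAVING filters groups after aggregation, WHERE filters rows before.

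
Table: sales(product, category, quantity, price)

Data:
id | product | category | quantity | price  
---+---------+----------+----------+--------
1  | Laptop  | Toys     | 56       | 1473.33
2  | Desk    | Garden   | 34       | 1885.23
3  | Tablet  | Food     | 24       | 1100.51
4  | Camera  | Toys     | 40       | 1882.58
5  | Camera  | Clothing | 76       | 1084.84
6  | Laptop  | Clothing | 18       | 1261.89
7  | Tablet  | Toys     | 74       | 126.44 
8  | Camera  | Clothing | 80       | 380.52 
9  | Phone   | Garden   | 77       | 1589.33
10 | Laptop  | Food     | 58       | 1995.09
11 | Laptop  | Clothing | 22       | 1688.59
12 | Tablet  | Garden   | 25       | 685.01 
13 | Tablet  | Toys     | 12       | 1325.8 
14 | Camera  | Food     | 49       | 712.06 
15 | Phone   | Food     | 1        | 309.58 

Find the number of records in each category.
SELECT category, COUNT(*) as count
FROM sales
GROUP BY category

Result:
  Clothing: 4
  Food: 4
  Garden: 3
  Toys: 4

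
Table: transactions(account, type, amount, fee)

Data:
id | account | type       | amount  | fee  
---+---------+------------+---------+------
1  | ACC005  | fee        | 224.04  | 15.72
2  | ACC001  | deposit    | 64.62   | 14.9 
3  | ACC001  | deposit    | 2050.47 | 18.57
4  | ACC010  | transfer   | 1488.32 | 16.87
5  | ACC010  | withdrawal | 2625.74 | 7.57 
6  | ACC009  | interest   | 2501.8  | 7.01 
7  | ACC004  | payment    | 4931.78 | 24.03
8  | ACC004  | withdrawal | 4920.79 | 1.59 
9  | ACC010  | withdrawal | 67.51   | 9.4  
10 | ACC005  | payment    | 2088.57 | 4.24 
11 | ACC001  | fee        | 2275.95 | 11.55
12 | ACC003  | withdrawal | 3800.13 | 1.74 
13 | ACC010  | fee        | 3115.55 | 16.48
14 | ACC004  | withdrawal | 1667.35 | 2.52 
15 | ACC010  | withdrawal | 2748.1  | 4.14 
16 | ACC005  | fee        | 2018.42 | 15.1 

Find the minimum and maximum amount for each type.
SELECT type, MIN(amount), MAX(amount)
FROM transactions
GROUP BY type

Result:
  deposit: min=64.62, max=2050.47
  fee: min=224.04, max=3115.55
  interest: min=2501.80, max=2501.80
  payment: min=2088.57, max=4931.78
  transfer: min=1488.32, max=1488.32
  withdrawal: min=67.51, max=4920.79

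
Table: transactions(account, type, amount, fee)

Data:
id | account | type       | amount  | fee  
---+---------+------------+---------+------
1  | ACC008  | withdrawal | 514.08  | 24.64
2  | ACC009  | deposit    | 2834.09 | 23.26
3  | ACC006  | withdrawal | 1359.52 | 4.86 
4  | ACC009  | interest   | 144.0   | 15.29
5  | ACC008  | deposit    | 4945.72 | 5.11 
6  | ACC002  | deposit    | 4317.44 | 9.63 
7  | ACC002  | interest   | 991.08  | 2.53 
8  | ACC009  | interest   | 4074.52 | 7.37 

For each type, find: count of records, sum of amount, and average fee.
SELECT type,
       COUNT(*) as cnt,
       SUM(amount) as total_amount,
       AVG(fee) as avg_fee
FROM transactions
GROUP BY type

Result:
  deposit: 3 records, 12097.25 total amount, 12.67 avg fee
  interest: 3 records, 5209.60 total amount, 8.40 avg fee
  withdrawal: 2 records, 1873.60 total amount, 14.75 avg fee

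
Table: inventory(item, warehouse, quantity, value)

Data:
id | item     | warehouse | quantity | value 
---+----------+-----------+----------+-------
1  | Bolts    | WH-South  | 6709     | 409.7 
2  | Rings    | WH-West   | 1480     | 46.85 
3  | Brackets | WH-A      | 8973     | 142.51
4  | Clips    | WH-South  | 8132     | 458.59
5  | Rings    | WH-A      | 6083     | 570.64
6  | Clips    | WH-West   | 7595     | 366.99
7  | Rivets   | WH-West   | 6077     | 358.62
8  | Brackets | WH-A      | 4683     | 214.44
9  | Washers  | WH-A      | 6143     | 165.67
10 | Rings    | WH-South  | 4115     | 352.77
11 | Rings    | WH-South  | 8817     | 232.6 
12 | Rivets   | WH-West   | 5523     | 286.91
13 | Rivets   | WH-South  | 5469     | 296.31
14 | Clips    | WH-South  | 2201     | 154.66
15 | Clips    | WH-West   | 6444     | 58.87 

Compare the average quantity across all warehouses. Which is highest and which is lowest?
SELECT warehouse, AVG(quantity)
FROM inventory
GROUP BY warehouse
ORDER BY AVG(quantity)

All groups:
  WH-West: 5423.80
  WH-South: 5907.17
  WH-A: 6470.50

Highest: WH-A (6470.50)
Lowest: WH-West (5423.80)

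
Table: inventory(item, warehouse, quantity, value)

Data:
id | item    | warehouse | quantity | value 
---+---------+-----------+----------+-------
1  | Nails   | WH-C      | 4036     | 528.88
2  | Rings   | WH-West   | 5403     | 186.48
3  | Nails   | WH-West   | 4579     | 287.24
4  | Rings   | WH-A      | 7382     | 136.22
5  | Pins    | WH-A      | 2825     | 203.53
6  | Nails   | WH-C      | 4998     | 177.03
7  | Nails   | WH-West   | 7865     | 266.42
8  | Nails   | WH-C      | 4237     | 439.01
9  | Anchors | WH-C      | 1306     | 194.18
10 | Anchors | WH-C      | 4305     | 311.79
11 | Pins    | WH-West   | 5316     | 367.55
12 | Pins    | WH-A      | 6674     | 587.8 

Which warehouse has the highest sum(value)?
SELECT warehouse, SUM(value) as val
FROM inventory
GROUP BY warehouse
ORDER BY val DESC
LIMIT 1

Result: WH-C with sum(value) = 1650.89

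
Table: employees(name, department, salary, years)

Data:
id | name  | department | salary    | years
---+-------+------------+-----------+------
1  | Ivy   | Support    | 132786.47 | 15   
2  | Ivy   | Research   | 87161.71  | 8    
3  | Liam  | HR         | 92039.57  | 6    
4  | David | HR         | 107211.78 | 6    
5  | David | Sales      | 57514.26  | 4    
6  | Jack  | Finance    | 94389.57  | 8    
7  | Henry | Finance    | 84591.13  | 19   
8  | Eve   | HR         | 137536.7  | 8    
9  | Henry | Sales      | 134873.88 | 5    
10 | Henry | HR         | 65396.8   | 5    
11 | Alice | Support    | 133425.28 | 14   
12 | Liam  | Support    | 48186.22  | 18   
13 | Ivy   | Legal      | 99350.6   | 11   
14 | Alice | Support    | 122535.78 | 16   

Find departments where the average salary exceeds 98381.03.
SELECT department, AVG(salary)
FROM employees
GROUP BY department
HAVING AVG(salary) > 98381.03

Result:
  HR: avg=100546.21
  Legal: avg=99350.60
  Support: avg=109233.44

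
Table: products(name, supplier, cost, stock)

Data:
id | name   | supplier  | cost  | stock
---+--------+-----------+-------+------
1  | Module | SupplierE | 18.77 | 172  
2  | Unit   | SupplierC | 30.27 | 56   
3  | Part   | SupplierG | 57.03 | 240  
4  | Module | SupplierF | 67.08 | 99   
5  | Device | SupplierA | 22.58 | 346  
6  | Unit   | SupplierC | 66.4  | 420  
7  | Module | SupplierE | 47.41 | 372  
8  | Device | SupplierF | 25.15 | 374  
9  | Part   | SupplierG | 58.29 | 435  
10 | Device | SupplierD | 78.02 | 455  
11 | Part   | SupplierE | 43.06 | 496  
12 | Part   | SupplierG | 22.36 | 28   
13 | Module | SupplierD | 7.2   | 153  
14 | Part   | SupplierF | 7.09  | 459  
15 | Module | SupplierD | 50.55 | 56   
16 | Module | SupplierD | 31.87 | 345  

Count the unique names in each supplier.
SELECT supplier, COUNT(DISTINCT name)
FROM products
GROUP BY supplier

Result:
  SupplierA: 1 distinct
  SupplierC: 1 distinct
  SupplierD: 2 distinct
  SupplierE: 2 distinct
  SupplierF: 3 distinct
  SupplierG: 1 distinct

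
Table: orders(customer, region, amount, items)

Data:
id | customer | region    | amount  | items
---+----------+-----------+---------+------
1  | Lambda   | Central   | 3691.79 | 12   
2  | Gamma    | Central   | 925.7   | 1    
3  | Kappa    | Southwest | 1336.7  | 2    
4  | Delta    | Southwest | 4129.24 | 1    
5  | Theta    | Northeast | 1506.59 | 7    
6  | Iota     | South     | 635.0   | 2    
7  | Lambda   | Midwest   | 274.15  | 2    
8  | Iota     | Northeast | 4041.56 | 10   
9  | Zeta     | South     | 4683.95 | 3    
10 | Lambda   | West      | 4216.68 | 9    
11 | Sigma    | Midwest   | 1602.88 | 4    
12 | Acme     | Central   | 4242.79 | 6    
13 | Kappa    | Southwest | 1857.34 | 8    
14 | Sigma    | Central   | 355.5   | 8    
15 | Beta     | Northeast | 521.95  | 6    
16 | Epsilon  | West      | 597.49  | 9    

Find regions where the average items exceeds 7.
SELECT region, AVG(items)
FROM orders
GROUP BY region
HAVING AVG(items) > 7

Result:
  Northeast: avg=7.67
  West: avg=9.00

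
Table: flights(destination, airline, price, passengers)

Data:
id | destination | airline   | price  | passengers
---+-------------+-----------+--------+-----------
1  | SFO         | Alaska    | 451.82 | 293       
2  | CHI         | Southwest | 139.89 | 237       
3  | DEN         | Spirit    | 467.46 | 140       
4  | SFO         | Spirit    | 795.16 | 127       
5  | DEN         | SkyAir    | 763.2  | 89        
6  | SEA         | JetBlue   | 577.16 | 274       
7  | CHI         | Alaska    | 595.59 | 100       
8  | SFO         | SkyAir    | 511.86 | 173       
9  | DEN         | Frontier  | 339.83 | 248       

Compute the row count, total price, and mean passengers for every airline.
SELECT airline,
       COUNT(*) as cnt,
       SUM(price) as total_price,
       AVG(passengers) as avg_passengers
FROM flights
GROUP BY airline

Result:
  Alaska: 2 records, 1047.41 total price, 196.50 avg passengers
  Frontier: 1 records, 339.83 total price, 248.00 avg passengers
  JetBlue: 1 records, 577.16 total price, 274.00 avg passengers
  SkyAir: 2 records, 1275.06 total price, 131.00 avg passengers
  Southwest: 1 records, 139.89 total price, 237.00 avg passengers
  Spirit: 2 records, 1262.62 total price, 133.50 avg passengers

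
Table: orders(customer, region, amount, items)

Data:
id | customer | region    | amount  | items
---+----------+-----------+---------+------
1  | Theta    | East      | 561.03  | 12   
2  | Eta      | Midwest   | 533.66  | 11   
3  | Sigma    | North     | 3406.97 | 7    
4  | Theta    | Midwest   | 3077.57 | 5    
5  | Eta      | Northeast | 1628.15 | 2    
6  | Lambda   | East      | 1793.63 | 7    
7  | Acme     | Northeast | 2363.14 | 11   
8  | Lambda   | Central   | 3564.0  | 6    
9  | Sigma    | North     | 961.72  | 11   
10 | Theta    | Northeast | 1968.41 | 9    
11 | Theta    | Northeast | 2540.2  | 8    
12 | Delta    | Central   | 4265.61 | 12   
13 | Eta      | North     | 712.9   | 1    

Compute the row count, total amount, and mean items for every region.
SELECT region,
       COUNT(*) as cnt,
       SUM(amount) as total_amount,
       AVG(items) as avg_items
FROM orders
GROUP BY region

Result:
  Central: 2 records, 7829.61 total amount, 9.00 avg items
  East: 2 records, 2354.66 total amount, 9.50 avg items
  Midwest: 2 records, 3611.23 total amount, 8.00 avg items
  North: 3 records, 5081.59 total amount, 6.33 avg items
  Northeast: 4 records, 8499.90 total amount, 7.50 avg items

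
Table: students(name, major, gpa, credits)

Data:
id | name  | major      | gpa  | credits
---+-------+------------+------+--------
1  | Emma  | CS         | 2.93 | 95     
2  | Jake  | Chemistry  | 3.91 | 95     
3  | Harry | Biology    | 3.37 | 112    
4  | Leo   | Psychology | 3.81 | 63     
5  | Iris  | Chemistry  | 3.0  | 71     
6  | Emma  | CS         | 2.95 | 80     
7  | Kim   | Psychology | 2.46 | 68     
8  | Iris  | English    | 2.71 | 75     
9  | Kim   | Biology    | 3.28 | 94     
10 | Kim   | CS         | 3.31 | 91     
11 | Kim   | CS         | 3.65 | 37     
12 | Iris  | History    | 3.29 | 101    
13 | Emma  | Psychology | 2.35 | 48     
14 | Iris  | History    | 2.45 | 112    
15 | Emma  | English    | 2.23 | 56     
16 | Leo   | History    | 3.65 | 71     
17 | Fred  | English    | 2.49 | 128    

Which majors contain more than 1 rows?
SELECT major, COUNT(*) as cnt
FROM students
GROUP BY major
HAVING COUNT(*) > 1

Result:
  Biology: 2
  CS: 4
  Chemistry: 2
  English: 3
  History: 3
  Psychology: 3

Note: HAVING filters groups after aggregation, WHERE filters rows before.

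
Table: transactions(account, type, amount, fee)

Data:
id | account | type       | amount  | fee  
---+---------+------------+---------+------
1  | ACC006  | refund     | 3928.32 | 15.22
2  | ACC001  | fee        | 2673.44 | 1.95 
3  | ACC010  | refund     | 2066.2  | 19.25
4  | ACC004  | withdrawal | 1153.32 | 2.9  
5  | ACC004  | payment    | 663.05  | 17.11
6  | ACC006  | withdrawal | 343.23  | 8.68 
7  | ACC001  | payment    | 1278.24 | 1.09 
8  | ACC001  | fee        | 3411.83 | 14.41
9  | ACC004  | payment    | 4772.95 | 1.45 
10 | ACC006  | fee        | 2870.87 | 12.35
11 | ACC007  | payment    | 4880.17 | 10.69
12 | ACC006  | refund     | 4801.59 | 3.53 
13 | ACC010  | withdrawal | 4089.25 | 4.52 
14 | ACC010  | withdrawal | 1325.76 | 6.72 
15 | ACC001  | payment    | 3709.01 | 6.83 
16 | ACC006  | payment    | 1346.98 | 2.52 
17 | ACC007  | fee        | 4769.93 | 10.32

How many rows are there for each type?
SELECT type, COUNT(*) as count
FROM transactions
GROUP BY type

Result:
  fee: 4
  payment: 6
  refund: 3
  withdrawal: 4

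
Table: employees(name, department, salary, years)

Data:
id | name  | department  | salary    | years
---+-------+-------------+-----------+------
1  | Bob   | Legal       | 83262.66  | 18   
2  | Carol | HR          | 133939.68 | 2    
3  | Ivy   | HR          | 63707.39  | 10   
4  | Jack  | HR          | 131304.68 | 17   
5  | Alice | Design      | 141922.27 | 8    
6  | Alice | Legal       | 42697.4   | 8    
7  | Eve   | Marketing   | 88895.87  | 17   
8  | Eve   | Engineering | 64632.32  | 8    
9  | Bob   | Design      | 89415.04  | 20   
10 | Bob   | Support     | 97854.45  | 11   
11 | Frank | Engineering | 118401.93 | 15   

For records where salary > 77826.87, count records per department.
SELECT department, COUNT(*)
FROM employees
WHERE salary > 77826.87
GROUP BY department

Note: WHERE filters rows before grouping.

Result:
  Design: 2
  Engineering: 1
  HR: 2
  Legal: 1
  Marketing: 1
  Support: 1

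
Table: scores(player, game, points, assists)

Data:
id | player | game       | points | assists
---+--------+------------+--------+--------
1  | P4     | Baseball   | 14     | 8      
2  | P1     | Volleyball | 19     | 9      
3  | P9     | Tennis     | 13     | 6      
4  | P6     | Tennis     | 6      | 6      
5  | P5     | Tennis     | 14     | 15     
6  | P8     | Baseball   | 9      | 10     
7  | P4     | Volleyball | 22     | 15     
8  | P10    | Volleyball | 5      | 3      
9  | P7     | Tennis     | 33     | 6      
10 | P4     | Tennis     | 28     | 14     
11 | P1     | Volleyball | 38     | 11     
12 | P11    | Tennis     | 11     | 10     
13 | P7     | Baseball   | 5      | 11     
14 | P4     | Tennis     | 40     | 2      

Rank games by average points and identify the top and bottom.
SELECT game, AVG(points)
FROM scores
GROUP BY game
ORDER BY AVG(points)

All groups:
  Baseball: 9.33
  Tennis: 20.71
  Volleyball: 21.00

Highest: Volleyball (21.00)
Lowest: Baseball (9.33)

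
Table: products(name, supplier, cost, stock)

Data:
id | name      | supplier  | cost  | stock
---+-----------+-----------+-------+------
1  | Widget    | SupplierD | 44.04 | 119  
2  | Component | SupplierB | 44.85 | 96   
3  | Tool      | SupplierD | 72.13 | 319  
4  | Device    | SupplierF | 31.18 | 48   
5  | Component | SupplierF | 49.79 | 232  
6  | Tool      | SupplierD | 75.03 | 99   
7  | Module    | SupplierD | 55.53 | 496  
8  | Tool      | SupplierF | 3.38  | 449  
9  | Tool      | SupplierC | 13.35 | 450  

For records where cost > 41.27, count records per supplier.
SELECT supplier, COUNT(*)
FROM products
WHERE cost > 41.27
GROUP BY supplier

Note: WHERE filters rows before grouping.

Result:
  SupplierB: 1
  SupplierD: 4
  SupplierF: 1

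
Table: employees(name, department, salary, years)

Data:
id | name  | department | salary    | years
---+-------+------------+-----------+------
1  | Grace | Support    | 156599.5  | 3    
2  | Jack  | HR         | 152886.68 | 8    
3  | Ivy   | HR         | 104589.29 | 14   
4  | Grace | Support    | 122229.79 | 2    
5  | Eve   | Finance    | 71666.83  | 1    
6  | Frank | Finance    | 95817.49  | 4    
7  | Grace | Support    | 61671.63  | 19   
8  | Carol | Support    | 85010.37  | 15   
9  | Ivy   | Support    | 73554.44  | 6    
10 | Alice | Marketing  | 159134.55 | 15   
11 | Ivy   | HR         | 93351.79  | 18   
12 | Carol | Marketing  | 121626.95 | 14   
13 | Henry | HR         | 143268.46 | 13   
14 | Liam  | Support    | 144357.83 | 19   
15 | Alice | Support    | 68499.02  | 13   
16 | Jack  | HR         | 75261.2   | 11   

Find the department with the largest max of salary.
SELECT department, MAX(salary) as val
FROM employees
GROUP BY department
ORDER BY val DESC
LIMIT 1

Result: Marketing with max(salary) = 159134.55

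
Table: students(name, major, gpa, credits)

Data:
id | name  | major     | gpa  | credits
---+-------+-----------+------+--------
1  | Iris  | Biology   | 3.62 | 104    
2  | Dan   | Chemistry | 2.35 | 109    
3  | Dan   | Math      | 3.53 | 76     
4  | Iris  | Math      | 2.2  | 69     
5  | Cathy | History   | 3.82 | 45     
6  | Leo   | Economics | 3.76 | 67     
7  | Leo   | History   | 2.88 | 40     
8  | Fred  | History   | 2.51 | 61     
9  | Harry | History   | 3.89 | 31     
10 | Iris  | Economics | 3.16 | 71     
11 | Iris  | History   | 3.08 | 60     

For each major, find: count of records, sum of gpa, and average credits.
SELECT major,
       COUNT(*) as cnt,
       SUM(gpa) as total_gpa,
       AVG(credits) as avg_credits
FROM students
GROUP BY major

Result:
  Biology: 1 records, 3.62 total gpa, 104.00 avg credits
  Chemistry: 1 records, 2.35 total gpa, 109.00 avg credits
  Economics: 2 records, 6.92 total gpa, 69.00 avg credits
  History: 5 records, 16.18 total gpa, 47.40 avg credits
  Math: 2 records, 5.73 total gpa, 72.50 avg credits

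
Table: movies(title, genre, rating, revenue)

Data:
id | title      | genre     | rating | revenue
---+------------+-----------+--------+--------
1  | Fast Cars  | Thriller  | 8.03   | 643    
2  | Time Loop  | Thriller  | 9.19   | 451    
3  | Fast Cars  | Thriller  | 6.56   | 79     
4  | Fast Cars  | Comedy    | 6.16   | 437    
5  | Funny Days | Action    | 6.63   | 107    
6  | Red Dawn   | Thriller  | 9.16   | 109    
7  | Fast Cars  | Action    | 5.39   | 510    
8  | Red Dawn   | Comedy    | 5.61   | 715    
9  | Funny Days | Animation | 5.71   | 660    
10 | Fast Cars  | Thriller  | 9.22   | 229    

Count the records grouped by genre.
SELECT genre, COUNT(*) as count
FROM movies
GROUP BY genre

Result:
  Action: 2
  Animation: 1
  Comedy: 2
  Thriller: 5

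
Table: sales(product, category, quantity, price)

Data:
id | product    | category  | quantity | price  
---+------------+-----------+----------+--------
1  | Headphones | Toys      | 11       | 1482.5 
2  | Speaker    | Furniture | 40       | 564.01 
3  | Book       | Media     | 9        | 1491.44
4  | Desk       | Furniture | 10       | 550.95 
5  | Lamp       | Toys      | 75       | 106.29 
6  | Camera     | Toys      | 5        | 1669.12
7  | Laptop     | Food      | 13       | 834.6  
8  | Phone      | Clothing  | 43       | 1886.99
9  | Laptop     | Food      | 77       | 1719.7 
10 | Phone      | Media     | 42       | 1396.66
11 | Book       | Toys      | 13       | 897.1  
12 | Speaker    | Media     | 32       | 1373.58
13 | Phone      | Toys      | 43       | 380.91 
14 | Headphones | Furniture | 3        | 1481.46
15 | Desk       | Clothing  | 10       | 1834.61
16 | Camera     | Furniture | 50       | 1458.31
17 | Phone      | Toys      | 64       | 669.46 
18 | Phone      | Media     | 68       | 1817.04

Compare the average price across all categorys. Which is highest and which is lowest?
SELECT category, AVG(price)
FROM sales
GROUP BY category
ORDER BY AVG(price)

All groups:
  Toys: 867.56
  Furniture: 1013.68
  Food: 1277.15
  Media: 1519.68
  Clothing: 1860.80

Highest: Clothing (1860.80)
Lowest: Toys (867.56)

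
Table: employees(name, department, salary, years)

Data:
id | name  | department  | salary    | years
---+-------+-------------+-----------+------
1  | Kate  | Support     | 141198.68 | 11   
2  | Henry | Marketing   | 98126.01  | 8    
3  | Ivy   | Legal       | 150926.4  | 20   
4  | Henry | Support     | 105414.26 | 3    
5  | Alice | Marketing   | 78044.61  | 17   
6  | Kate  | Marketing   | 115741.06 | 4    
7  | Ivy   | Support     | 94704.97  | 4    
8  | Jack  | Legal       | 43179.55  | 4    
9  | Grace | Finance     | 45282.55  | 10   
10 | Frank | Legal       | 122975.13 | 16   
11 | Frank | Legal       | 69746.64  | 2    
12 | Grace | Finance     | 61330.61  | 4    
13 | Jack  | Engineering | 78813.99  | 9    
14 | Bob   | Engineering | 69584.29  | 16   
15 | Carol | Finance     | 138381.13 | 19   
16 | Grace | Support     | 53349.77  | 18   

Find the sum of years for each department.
SELECT department, SUM(years) as result
FROM employees
GROUP BY department

Result:
  Engineering: 25
  Finance: 33
  Legal: 42
  Marketing: 29
  Support: 36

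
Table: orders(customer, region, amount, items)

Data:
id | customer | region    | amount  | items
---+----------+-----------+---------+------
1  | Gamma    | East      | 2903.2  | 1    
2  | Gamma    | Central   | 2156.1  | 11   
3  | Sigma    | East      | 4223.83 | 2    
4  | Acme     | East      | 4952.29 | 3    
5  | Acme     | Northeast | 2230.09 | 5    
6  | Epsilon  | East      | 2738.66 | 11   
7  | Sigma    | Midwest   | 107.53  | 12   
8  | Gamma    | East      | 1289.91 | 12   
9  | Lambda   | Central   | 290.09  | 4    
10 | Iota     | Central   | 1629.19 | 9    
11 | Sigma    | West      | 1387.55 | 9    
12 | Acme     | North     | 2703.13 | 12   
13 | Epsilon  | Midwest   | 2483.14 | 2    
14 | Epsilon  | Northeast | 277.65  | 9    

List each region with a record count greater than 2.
SELECT region, COUNT(*) as cnt
FROM orders
GROUP BY region
HAVING COUNT(*) > 2

Result:
  Central: 3
  East: 5

Note: HAVING filters groups after aggregation, WHERE filters rows before.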